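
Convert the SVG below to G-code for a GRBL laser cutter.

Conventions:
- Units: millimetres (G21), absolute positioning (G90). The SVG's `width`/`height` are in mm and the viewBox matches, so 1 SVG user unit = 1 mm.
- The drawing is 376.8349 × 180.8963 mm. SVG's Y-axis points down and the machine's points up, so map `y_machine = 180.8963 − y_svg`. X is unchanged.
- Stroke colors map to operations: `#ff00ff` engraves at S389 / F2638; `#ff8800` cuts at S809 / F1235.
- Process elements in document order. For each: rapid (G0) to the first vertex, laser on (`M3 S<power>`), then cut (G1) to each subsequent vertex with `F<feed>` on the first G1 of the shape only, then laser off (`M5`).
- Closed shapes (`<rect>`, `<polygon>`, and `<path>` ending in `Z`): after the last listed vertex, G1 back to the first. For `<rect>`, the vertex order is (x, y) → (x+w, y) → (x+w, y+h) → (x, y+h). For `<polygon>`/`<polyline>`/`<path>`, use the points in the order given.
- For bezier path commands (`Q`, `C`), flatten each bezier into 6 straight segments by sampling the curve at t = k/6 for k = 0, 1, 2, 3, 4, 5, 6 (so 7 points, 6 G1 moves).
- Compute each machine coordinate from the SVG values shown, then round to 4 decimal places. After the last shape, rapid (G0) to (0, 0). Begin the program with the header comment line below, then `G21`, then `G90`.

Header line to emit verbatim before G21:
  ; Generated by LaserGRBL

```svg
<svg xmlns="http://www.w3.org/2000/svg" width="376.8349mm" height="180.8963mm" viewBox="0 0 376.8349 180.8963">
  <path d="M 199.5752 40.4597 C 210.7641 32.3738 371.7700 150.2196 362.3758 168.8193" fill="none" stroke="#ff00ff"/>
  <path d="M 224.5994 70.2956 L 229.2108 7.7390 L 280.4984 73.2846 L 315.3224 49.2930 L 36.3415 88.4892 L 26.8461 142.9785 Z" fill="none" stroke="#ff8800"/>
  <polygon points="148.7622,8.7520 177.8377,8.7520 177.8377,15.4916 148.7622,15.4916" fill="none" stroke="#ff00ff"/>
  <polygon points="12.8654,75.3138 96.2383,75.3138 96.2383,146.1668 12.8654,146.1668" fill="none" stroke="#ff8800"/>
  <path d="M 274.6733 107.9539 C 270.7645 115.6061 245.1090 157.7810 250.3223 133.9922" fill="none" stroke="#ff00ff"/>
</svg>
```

viewBox `0 0 376.8349 180.8963` with mm width/height → 1 unit = 1 mm. Flip: y_m = 180.8963 − y_svg.

**Shape 1** — `<path>` cubic bezier, stroke `#ff00ff` → engrave (S389, F2638). Control points (SVG): P0=(199.5752,40.4597), P1=(210.7641,32.3738), P2=(371.7700,150.2196), P3=(362.3758,168.8193); sampled at t=k/6. Machine vertices: (199.5752,140.4366) → (216.1719,135.0277) → (248.8432,114.8852) → (288.6942,86.2639) → (326.8299,55.4188) → (354.3554,28.6049) → (362.3758,12.0770). Open path.

**Shape 2** — `<path>` closed polygon, stroke `#ff8800` → cut (S809, F1235). Machine vertices: (224.5994,110.6007) → (229.2108,173.1573) → (280.4984,107.6117) → (315.3224,131.6033) → (36.3415,92.4071) → (26.8461,37.9178) → (224.5994,110.6007). Closed: final G1 returns to the first vertex.

**Shape 3** — `<polygon>` rectangle, stroke `#ff00ff` → engrave (S389, F2638). Machine vertices: (148.7622,172.1443) → (177.8377,172.1443) → (177.8377,165.4047) → (148.7622,165.4047) → (148.7622,172.1443). Closed: final G1 returns to the first vertex.

**Shape 4** — `<polygon>` rectangle, stroke `#ff8800` → cut (S809, F1235). Machine vertices: (12.8654,105.5825) → (96.2383,105.5825) → (96.2383,34.7295) → (12.8654,34.7295) → (12.8654,105.5825). Closed: final G1 returns to the first vertex.

**Shape 5** — `<path>` cubic bezier, stroke `#ff00ff` → engrave (S389, F2638). Control points (SVG): P0=(274.6733,107.9539), P1=(270.7645,115.6061), P2=(245.1090,157.7810), P3=(250.3223,133.9922); sampled at t=k/6. Machine vertices: (274.6733,72.9424) → (271.1503,66.7046) → (265.4643,57.5044) → (259.0770,48.1329) → (253.4499,41.3815) → (250.0445,40.0415) → (250.3223,46.9041). Open path.

; Generated by LaserGRBL
G21
G90
G0 X199.5752 Y140.4366
M3 S389
G1 X216.1719 Y135.0277 F2638
G1 X248.8432 Y114.8852
G1 X288.6942 Y86.2639
G1 X326.8299 Y55.4188
G1 X354.3554 Y28.6049
G1 X362.3758 Y12.0770
M5
G0 X224.5994 Y110.6007
M3 S809
G1 X229.2108 Y173.1573 F1235
G1 X280.4984 Y107.6117
G1 X315.3224 Y131.6033
G1 X36.3415 Y92.4071
G1 X26.8461 Y37.9178
G1 X224.5994 Y110.6007
M5
G0 X148.7622 Y172.1443
M3 S389
G1 X177.8377 Y172.1443 F2638
G1 X177.8377 Y165.4047
G1 X148.7622 Y165.4047
G1 X148.7622 Y172.1443
M5
G0 X12.8654 Y105.5825
M3 S809
G1 X96.2383 Y105.5825 F1235
G1 X96.2383 Y34.7295
G1 X12.8654 Y34.7295
G1 X12.8654 Y105.5825
M5
G0 X274.6733 Y72.9424
M3 S389
G1 X271.1503 Y66.7046 F2638
G1 X265.4643 Y57.5044
G1 X259.0770 Y48.1329
G1 X253.4499 Y41.3815
G1 X250.0445 Y40.0415
G1 X250.3223 Y46.9041
M5
G0 X0.0000 Y0.0000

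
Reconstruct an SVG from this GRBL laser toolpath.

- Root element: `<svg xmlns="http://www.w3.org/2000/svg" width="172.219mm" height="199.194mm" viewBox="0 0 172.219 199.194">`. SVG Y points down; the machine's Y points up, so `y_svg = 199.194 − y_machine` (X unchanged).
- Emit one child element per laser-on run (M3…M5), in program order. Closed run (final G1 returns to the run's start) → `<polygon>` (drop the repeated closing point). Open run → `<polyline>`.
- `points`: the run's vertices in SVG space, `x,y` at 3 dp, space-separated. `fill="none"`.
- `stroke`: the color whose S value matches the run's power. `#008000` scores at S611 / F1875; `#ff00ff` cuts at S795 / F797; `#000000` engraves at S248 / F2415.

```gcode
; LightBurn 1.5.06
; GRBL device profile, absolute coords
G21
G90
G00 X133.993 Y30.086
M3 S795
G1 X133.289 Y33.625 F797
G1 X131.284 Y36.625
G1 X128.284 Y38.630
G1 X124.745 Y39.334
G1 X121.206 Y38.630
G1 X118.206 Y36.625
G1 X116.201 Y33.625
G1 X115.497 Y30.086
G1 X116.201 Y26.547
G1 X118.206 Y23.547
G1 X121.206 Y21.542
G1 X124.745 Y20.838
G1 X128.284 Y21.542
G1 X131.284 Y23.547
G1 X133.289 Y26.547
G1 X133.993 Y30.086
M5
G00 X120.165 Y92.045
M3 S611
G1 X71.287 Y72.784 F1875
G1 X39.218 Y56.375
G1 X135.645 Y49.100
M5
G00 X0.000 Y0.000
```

<svg xmlns="http://www.w3.org/2000/svg" width="172.219mm" height="199.194mm" viewBox="0 0 172.219 199.194">
  <polygon points="133.993,169.108 133.289,165.569 131.284,162.569 128.284,160.564 124.745,159.860 121.206,160.564 118.206,162.569 116.201,165.569 115.497,169.108 116.201,172.647 118.206,175.647 121.206,177.652 124.745,178.356 128.284,177.652 131.284,175.647 133.289,172.647" fill="none" stroke="#ff00ff"/>
  <polyline points="120.165,107.149 71.287,126.410 39.218,142.819 135.645,150.094" fill="none" stroke="#008000"/>
</svg>

Machine Y-up, SVG Y-down with viewBox height 199.194, so y_svg = 199.194 − y_machine; X carries over.

Run 1: S795 ⇒ cut layer `#ff00ff`. The run returns to its start, so emit a `<polygon>` with points (Y-flipped): 133.993,169.108 133.289,165.569 131.284,162.569 128.284,160.564 124.745,159.860 121.206,160.564 118.206,162.569 116.201,165.569 115.497,169.108 116.201,172.647 118.206,175.647 121.206,177.652 124.745,178.356 128.284,177.652 131.284,175.647 133.289,172.647.

Run 2: the run's S611 means `#008000` (score). The run is open, so emit a `<polyline>` with points (Y-flipped): 120.165,107.149 71.287,126.410 39.218,142.819 135.645,150.094.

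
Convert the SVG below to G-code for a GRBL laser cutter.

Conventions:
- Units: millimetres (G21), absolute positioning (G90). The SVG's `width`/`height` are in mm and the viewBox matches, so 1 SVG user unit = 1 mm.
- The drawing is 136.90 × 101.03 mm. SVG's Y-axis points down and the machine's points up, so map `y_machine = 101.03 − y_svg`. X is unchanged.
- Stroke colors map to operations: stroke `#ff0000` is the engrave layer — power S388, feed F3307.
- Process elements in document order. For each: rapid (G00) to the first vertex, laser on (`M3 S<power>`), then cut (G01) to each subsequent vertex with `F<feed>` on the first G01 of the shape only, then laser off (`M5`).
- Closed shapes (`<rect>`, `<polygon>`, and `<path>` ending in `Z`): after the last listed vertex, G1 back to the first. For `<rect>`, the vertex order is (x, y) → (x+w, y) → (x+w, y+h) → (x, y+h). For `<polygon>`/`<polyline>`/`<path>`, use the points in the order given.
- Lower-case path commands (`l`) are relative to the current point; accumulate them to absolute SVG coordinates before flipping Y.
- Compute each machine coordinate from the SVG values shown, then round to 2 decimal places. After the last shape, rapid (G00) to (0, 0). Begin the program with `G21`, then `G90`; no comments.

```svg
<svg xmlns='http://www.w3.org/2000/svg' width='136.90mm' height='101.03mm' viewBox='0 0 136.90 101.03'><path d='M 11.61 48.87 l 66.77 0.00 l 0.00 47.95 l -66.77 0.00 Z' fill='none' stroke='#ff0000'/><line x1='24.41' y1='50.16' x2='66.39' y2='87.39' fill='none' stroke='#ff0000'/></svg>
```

G21
G90
G00 X11.61 Y52.16
M3 S388
G01 X78.38 Y52.16 F3307
G01 X78.38 Y4.21
G01 X11.61 Y4.21
G01 X11.61 Y52.16
M5
G00 X24.41 Y50.87
M3 S388
G01 X66.39 Y13.64 F3307
M5
G00 X0.00 Y0.00

Since the viewBox matches the mm dimensions, user units are millimetres directly. The only transform is the Y-flip y_m = 101.03 − y_svg.

Shape 1 is a rectangle drawn with `<path>`. Its stroke #ff0000 means engrave at S388, F3307. After flipping Y the toolpath is (11.61,52.16) → (78.38,52.16) → (78.38,4.21) → (11.61,4.21) → (11.61,52.16), returning to the start.

Shape 2 is a line segment drawn with `<line>`. Its stroke #ff0000 means engrave at S388, F3307. After flipping Y the toolpath is (24.41,50.87) → (66.39,13.64).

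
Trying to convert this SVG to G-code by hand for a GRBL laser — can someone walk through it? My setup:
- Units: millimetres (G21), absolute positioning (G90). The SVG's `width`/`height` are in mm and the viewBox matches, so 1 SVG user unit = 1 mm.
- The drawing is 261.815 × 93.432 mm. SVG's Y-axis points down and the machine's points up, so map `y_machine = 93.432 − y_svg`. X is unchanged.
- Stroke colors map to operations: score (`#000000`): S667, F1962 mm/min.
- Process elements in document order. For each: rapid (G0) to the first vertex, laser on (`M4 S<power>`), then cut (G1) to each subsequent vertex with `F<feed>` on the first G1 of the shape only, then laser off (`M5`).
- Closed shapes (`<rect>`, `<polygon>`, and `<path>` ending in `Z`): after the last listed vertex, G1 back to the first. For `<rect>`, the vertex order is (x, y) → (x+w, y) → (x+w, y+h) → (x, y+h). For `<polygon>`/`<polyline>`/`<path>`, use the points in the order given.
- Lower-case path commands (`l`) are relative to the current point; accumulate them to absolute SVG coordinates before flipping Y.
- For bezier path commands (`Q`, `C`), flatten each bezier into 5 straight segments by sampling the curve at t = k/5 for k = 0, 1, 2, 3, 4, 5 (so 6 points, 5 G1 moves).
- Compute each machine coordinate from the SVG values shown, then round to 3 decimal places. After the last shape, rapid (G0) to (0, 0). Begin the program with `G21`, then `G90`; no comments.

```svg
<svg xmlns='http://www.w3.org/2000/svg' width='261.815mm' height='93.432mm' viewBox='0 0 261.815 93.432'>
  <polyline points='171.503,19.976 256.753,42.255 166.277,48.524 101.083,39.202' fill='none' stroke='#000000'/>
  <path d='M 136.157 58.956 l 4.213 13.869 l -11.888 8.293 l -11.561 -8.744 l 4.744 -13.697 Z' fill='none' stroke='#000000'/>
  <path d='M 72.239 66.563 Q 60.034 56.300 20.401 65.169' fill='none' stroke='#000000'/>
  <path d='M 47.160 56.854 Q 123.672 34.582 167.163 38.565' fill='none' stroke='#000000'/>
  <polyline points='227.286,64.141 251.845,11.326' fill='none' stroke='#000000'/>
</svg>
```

viewBox `0 0 261.815 93.432` with mm width/height → 1 unit = 1 mm. Flip: y_m = 93.432 − y_svg.

**Shape 1** — `<polyline>` open polyline, stroke `#000000` → score (S667, F1962). Machine vertices: (171.503,73.456) → (256.753,51.177) → (166.277,44.908) → (101.083,54.230). Open path.

**Shape 2** — `<path>` regular polygon, stroke `#000000` → score (S667, F1962). Machine vertices: (136.157,34.476) → (140.370,20.607) → (128.482,12.314) → (116.921,21.058) → (121.665,34.755) → (136.157,34.476). Closed: final G1 returns to the first vertex.

**Shape 3** — `<path>` quadratic bezier, stroke `#000000` → score (S667, F1962). Control points (SVG): P0=(72.239,66.563), P1=(60.034,56.300), P2=(20.401,65.169); sampled at t=k/5. Machine vertices: (72.239,26.869) → (66.260,30.209) → (58.087,32.018) → (47.719,32.297) → (35.157,31.045) → (20.401,28.263). Open path.

**Shape 4** — `<path>` quadratic bezier, stroke `#000000` → score (S667, F1962). Control points (SVG): P0=(47.160,56.854), P1=(123.672,34.582), P2=(167.163,38.565); sampled at t=k/5. Machine vertices: (47.160,36.578) → (76.444,44.437) → (103.086,50.195) → (127.087,53.853) → (148.446,55.410) → (167.163,54.867). Open path.

**Shape 5** — `<polyline>` line segment, stroke `#000000` → score (S667, F1962). Machine vertices: (227.286,29.291) → (251.845,82.106). Open path.

G21
G90
G0 X171.503 Y73.456
M4 S667
G1 X256.753 Y51.177 F1962
G1 X166.277 Y44.908
G1 X101.083 Y54.230
M5
G0 X136.157 Y34.476
M4 S667
G1 X140.370 Y20.607 F1962
G1 X128.482 Y12.314
G1 X116.921 Y21.058
G1 X121.665 Y34.755
G1 X136.157 Y34.476
M5
G0 X72.239 Y26.869
M4 S667
G1 X66.260 Y30.209 F1962
G1 X58.087 Y32.018
G1 X47.719 Y32.297
G1 X35.157 Y31.045
G1 X20.401 Y28.263
M5
G0 X47.160 Y36.578
M4 S667
G1 X76.444 Y44.437 F1962
G1 X103.086 Y50.195
G1 X127.087 Y53.853
G1 X148.446 Y55.410
G1 X167.163 Y54.867
M5
G0 X227.286 Y29.291
M4 S667
G1 X251.845 Y82.106 F1962
M5
G0 X0.000 Y0.000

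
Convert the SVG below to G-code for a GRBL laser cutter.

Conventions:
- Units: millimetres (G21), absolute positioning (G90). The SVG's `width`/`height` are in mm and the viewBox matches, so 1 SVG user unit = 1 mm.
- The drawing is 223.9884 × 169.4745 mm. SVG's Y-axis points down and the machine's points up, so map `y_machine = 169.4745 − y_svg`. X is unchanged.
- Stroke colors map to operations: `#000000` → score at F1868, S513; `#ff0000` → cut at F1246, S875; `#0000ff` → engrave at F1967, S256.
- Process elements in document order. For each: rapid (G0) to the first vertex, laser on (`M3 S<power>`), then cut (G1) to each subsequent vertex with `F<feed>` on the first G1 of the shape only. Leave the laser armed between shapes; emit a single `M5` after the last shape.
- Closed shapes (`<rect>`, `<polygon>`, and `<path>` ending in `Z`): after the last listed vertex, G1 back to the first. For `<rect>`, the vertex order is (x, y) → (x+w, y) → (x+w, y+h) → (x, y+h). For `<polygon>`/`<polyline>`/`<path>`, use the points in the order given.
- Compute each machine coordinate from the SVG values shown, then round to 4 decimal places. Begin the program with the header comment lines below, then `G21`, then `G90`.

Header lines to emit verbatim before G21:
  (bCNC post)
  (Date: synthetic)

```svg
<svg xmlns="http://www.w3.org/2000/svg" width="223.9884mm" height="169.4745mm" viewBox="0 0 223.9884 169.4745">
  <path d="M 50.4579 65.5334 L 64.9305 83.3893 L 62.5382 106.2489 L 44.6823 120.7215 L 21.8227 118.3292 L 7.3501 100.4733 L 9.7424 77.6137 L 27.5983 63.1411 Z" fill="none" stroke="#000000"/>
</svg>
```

1 u = 1 mm; y_m = 169.4745 − y.

[1] `<path>` regular polygon, #000000→score S513 F1868: (50.4579,103.9411) → (64.9305,86.0852) → (62.5382,63.2256) → (44.6823,48.7530) → (21.8227,51.1453) → (7.3501,69.0012) → (9.7424,91.8608) → (27.5983,106.3334) → (50.4579,103.9411) (closed)

(bCNC post)
(Date: synthetic)
G21
G90
G0 X50.4579 Y103.9411
M3 S513
G1 X64.9305 Y86.0852 F1868
G1 X62.5382 Y63.2256
G1 X44.6823 Y48.7530
G1 X21.8227 Y51.1453
G1 X7.3501 Y69.0012
G1 X9.7424 Y91.8608
G1 X27.5983 Y106.3334
G1 X50.4579 Y103.9411
M5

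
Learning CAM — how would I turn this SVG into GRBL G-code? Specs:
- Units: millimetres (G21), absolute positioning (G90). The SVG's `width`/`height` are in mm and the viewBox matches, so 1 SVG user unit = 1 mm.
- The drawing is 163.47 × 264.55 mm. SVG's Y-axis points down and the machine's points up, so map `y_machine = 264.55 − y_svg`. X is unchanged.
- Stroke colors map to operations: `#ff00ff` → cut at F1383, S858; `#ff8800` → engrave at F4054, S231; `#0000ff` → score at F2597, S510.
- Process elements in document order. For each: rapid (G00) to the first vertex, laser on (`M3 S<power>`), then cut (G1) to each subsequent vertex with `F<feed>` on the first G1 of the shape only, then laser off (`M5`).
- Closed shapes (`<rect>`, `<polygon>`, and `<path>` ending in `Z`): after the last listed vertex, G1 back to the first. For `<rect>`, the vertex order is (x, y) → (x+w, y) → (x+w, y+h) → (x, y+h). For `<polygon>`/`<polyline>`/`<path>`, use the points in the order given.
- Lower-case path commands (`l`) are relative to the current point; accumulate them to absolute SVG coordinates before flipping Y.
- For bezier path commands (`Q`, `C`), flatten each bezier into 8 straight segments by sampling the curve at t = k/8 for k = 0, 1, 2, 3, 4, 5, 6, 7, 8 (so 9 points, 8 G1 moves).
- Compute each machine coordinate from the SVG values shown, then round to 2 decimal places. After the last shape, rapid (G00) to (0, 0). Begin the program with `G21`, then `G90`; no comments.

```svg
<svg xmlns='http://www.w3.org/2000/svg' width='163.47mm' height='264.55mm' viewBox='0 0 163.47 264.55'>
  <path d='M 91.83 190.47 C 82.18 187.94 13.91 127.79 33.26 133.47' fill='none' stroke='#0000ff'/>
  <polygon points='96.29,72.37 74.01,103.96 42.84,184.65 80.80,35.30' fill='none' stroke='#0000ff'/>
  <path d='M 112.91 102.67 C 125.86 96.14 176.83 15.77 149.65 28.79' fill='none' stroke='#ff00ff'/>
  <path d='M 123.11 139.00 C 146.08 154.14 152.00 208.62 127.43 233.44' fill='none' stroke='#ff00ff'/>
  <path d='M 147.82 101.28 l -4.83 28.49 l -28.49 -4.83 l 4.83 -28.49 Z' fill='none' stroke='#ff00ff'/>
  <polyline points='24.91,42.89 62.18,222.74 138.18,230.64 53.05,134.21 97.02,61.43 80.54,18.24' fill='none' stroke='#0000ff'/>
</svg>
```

viewBox `0 0 163.47 264.55` with mm width/height → 1 unit = 1 mm. Flip: y_m = 264.55 − y_svg.

**Shape 1** — `<path>` cubic bezier, stroke `#0000ff` → score (S510, F2597). Control points (SVG): P0=(91.83,190.47), P1=(82.18,187.94), P2=(13.91,127.79), P3=(33.26,133.47); sampled at t=k/8. Machine vertices: (91.83,74.08) → (85.75,77.49) → (75.89,84.85) → (63.96,94.72) → (51.67,105.66) → (40.74,116.21) → (32.89,124.93) → (29.83,130.37) → (33.26,131.08). Open path.

**Shape 2** — `<polygon>` closed polygon, stroke `#0000ff` → score (S510, F2597). Machine vertices: (96.29,192.18) → (74.01,160.59) → (42.84,79.90) → (80.80,229.25) → (96.29,192.18). Closed: final G1 returns to the first vertex.

**Shape 3** — `<path>` cubic bezier, stroke `#ff00ff` → cut (S858, F1383). Control points (SVG): P0=(112.91,102.67), P1=(125.86,96.14), P2=(176.83,15.77), P3=(149.65,28.79); sampled at t=k/8. Machine vertices: (112.91,161.88) → (119.32,167.46) → (127.94,178.01) → (137.39,191.56) → (146.33,206.15) → (153.38,219.83) → (157.20,230.63) → (156.41,236.59) → (149.65,235.76). Open path.

**Shape 4** — `<path>` cubic bezier, stroke `#ff00ff` → cut (S858, F1383). Control points (SVG): P0=(123.11,139.00), P1=(146.08,154.14), P2=(152.00,208.62), P3=(127.43,233.44); sampled at t=k/8. Machine vertices: (123.11,125.55) → (130.90,118.16) → (136.93,107.90) → (141.05,95.56) → (143.10,81.96) → (142.92,67.91) → (140.35,54.21) → (135.24,41.67) → (127.43,31.11). Open path.

**Shape 5** — `<path>` regular polygon, stroke `#ff00ff` → cut (S858, F1383). Machine vertices: (147.82,163.27) → (142.99,134.78) → (114.50,139.61) → (119.33,168.10) → (147.82,163.27). Closed: final G1 returns to the first vertex.

**Shape 6** — `<polyline>` open polyline, stroke `#0000ff` → score (S510, F2597). Machine vertices: (24.91,221.66) → (62.18,41.81) → (138.18,33.91) → (53.05,130.34) → (97.02,203.12) → (80.54,246.31). Open path.

G21
G90
G00 X91.83 Y74.08
M3 S510
G1 X85.75 Y77.49 F2597
G1 X75.89 Y84.85
G1 X63.96 Y94.72
G1 X51.67 Y105.66
G1 X40.74 Y116.21
G1 X32.89 Y124.93
G1 X29.83 Y130.37
G1 X33.26 Y131.08
M5
G00 X96.29 Y192.18
M3 S510
G1 X74.01 Y160.59 F2597
G1 X42.84 Y79.90
G1 X80.80 Y229.25
G1 X96.29 Y192.18
M5
G00 X112.91 Y161.88
M3 S858
G1 X119.32 Y167.46 F1383
G1 X127.94 Y178.01
G1 X137.39 Y191.56
G1 X146.33 Y206.15
G1 X153.38 Y219.83
G1 X157.20 Y230.63
G1 X156.41 Y236.59
G1 X149.65 Y235.76
M5
G00 X123.11 Y125.55
M3 S858
G1 X130.90 Y118.16 F1383
G1 X136.93 Y107.90
G1 X141.05 Y95.56
G1 X143.10 Y81.96
G1 X142.92 Y67.91
G1 X140.35 Y54.21
G1 X135.24 Y41.67
G1 X127.43 Y31.11
M5
G00 X147.82 Y163.27
M3 S858
G1 X142.99 Y134.78 F1383
G1 X114.50 Y139.61
G1 X119.33 Y168.10
G1 X147.82 Y163.27
M5
G00 X24.91 Y221.66
M3 S510
G1 X62.18 Y41.81 F2597
G1 X138.18 Y33.91
G1 X53.05 Y130.34
G1 X97.02 Y203.12
G1 X80.54 Y246.31
M5
G00 X0.00 Y0.00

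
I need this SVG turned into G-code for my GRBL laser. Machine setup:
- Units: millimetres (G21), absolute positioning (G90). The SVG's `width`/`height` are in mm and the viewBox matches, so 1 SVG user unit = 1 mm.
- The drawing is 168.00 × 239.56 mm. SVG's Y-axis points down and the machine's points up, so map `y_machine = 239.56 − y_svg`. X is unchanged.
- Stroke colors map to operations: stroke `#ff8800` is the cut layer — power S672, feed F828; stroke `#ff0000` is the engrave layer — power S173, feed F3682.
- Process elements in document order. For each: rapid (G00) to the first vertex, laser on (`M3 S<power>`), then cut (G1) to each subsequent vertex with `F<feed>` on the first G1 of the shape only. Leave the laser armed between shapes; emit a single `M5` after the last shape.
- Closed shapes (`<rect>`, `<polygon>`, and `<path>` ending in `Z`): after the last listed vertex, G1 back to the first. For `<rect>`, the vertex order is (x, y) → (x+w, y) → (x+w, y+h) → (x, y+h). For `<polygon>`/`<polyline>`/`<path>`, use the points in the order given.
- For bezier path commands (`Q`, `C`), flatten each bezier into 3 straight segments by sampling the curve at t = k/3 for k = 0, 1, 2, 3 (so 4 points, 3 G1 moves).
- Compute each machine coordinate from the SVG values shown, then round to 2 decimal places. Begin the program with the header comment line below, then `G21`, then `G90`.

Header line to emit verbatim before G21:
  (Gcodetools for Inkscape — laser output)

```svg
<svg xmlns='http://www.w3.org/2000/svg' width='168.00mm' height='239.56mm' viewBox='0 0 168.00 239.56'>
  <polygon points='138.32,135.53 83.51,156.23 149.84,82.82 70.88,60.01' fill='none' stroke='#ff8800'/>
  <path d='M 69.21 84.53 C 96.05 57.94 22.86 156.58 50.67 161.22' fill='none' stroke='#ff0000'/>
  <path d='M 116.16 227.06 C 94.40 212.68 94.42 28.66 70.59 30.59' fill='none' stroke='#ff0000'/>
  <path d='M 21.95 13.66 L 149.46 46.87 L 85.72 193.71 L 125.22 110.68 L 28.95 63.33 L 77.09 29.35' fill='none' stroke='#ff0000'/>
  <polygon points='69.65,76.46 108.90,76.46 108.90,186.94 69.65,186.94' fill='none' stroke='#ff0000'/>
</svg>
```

(Gcodetools for Inkscape — laser output)
G21
G90
G00 X138.32 Y104.03
M3 S672
G1 X83.51 Y83.33 F828
G1 X149.84 Y156.74
G1 X70.88 Y179.55
G1 X138.32 Y104.03
G00 X69.21 Y155.03
M3 S173
G1 X70.15 Y148.00 F3682
G1 X49.08 Y106.19
G1 X50.67 Y78.34
G00 X116.16 Y12.50
M3 S173
G1 X99.97 Y70.26 F3682
G1 X88.16 Y162.09
G1 X70.59 Y208.97
G00 X21.95 Y225.90
M3 S173
G1 X149.46 Y192.69 F3682
G1 X85.72 Y45.85
G1 X125.22 Y128.88
G1 X28.95 Y176.23
G1 X77.09 Y210.21
G00 X69.65 Y163.10
M3 S173
G1 X108.90 Y163.10 F3682
G1 X108.90 Y52.62
G1 X69.65 Y52.62
G1 X69.65 Y163.10
M5

Since the viewBox matches the mm dimensions, user units are millimetres directly. The only transform is the Y-flip y_m = 239.56 − y_svg.

Shape 1 is a closed polygon drawn with `<polygon>`. Its stroke #ff8800 means cut at S672, F828. After flipping Y the toolpath is (138.32,104.03) → (83.51,83.33) → (149.84,156.74) → (70.88,179.55) → (138.32,104.03), returning to the start.

Shape 2 is a cubic bezier drawn with `<path>`. Its stroke #ff0000 means engrave at S173, F3682. After flipping Y the toolpath is (69.21,155.03) → (70.15,148.00) → (49.08,106.19) → (50.67,78.34).

Shape 3 is a cubic bezier drawn with `<path>`. Its stroke #ff0000 means engrave at S173, F3682. After flipping Y the toolpath is (116.16,12.50) → (99.97,70.26) → (88.16,162.09) → (70.59,208.97).

Shape 4 is a open polyline drawn with `<path>`. Its stroke #ff0000 means engrave at S173, F3682. After flipping Y the toolpath is (21.95,225.90) → (149.46,192.69) → (85.72,45.85) → (125.22,128.88) → (28.95,176.23) → (77.09,210.21).

Shape 5 is a rectangle drawn with `<polygon>`. Its stroke #ff0000 means engrave at S173, F3682. After flipping Y the toolpath is (69.65,163.10) → (108.90,163.10) → (108.90,52.62) → (69.65,52.62) → (69.65,163.10), returning to the start.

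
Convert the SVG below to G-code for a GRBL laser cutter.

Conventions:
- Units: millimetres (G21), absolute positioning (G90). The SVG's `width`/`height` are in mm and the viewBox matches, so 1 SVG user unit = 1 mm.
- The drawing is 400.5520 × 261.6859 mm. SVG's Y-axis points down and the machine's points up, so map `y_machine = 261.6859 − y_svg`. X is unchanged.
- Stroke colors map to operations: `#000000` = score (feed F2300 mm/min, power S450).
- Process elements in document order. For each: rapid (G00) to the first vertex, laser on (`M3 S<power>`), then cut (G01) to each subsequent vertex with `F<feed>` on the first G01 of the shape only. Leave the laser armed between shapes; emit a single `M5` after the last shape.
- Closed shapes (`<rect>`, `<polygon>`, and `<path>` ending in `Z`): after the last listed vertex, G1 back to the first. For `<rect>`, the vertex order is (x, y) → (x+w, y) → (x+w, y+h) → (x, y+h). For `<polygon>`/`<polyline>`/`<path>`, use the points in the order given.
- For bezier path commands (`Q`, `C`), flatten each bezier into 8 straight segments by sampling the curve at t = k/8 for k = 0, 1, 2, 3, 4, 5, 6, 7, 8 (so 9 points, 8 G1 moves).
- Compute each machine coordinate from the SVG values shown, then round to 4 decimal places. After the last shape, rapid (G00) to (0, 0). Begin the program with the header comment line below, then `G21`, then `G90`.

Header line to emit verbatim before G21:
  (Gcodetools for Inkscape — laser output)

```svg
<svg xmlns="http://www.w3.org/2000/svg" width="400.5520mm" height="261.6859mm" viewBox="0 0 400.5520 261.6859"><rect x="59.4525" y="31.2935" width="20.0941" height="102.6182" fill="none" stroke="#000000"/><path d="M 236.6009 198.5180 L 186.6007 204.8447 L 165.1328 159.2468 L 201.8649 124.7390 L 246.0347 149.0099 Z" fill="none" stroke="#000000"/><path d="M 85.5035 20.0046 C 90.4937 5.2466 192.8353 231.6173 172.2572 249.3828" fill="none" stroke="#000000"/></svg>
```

1 u = 1 mm; y_m = 261.6859 − y.

[1] `<rect>` rectangle, #000000→score S450 F2300: (59.4525,230.3924) → (79.5466,230.3924) → (79.5466,127.7742) → (59.4525,127.7742) → (59.4525,230.3924) (closed)

[2] `<path>` regular polygon, #000000→score S450 F2300: (236.6009,63.1679) → (186.6007,56.8412) → (165.1328,102.4391) → (201.8649,136.9469) → (246.0347,112.6760) → (236.6009,63.1679) (closed)

[3] `<path>` cubic bezier, #000000→score S450 F2300: (85.5035,241.6813) → (91.5080,236.7910) → (104.0578,214.5653) → (120.5717,180.2743) → (138.4685,139.1885) → (155.1667,96.5782) → (168.0851,57.7136) → (174.6423,27.8651) → (172.2572,12.3031)

(Gcodetools for Inkscape — laser output)
G21
G90
G00 X59.4525 Y230.3924
M3 S450
G01 X79.5466 Y230.3924 F2300
G01 X79.5466 Y127.7742
G01 X59.4525 Y127.7742
G01 X59.4525 Y230.3924
G00 X236.6009 Y63.1679
M3 S450
G01 X186.6007 Y56.8412 F2300
G01 X165.1328 Y102.4391
G01 X201.8649 Y136.9469
G01 X246.0347 Y112.6760
G01 X236.6009 Y63.1679
G00 X85.5035 Y241.6813
M3 S450
G01 X91.5080 Y236.7910 F2300
G01 X104.0578 Y214.5653
G01 X120.5717 Y180.2743
G01 X138.4685 Y139.1885
G01 X155.1667 Y96.5782
G01 X168.0851 Y57.7136
G01 X174.6423 Y27.8651
G01 X172.2572 Y12.3031
M5
G00 X0.0000 Y0.0000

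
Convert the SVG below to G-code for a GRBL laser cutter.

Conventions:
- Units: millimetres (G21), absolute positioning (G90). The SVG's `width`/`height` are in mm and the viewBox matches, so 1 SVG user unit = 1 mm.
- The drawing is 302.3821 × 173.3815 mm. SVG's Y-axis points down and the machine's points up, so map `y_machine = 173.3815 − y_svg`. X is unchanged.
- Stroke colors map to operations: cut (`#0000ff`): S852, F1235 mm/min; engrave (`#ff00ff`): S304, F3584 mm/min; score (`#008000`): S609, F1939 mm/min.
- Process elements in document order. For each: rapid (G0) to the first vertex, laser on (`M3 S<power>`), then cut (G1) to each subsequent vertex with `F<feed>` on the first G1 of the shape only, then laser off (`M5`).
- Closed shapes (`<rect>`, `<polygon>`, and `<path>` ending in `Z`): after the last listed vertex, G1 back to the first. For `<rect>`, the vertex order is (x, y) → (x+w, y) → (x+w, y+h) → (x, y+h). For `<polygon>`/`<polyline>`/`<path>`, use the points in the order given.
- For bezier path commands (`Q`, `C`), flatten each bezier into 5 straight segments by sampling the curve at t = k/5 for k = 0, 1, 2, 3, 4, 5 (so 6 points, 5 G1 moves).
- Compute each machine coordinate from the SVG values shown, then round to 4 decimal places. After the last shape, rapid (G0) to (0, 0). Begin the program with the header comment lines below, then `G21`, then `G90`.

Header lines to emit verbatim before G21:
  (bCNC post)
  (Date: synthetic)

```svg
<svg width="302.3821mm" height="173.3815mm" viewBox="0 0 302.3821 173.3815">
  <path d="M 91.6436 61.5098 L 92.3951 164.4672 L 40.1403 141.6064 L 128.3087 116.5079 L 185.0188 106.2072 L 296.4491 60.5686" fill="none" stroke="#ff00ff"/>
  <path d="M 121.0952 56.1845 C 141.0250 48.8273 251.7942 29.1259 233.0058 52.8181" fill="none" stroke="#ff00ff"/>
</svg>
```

(bCNC post)
(Date: synthetic)
G21
G90
G0 X91.6436 Y111.8717
M3 S304
G1 X92.3951 Y8.9143 F3584
G1 X40.1403 Y31.7751
G1 X128.3087 Y56.8736
G1 X185.0188 Y67.1743
G1 X296.4491 Y112.8129
M5
G0 X121.0952 Y117.1970
M3 S304
G1 X142.1906 Y122.6467 F3584
G1 X174.5085 Y128.3836
G1 X207.4696 Y131.7323
G1 X230.4951 Y130.0174
G1 X233.0058 Y120.5634
M5
G0 X0.0000 Y0.0000

1 u = 1 mm; y_m = 173.3815 − y.

[1] `<path>` open polyline, #ff00ff→engrave S304 F3584: (91.6436,111.8717) → (92.3951,8.9143) → (40.1403,31.7751) → (128.3087,56.8736) → (185.0188,67.1743) → (296.4491,112.8129)

[2] `<path>` cubic bezier, #ff00ff→engrave S304 F3584: (121.0952,117.1970) → (142.1906,122.6467) → (174.5085,128.3836) → (207.4696,131.7323) → (230.4951,130.0174) → (233.0058,120.5634)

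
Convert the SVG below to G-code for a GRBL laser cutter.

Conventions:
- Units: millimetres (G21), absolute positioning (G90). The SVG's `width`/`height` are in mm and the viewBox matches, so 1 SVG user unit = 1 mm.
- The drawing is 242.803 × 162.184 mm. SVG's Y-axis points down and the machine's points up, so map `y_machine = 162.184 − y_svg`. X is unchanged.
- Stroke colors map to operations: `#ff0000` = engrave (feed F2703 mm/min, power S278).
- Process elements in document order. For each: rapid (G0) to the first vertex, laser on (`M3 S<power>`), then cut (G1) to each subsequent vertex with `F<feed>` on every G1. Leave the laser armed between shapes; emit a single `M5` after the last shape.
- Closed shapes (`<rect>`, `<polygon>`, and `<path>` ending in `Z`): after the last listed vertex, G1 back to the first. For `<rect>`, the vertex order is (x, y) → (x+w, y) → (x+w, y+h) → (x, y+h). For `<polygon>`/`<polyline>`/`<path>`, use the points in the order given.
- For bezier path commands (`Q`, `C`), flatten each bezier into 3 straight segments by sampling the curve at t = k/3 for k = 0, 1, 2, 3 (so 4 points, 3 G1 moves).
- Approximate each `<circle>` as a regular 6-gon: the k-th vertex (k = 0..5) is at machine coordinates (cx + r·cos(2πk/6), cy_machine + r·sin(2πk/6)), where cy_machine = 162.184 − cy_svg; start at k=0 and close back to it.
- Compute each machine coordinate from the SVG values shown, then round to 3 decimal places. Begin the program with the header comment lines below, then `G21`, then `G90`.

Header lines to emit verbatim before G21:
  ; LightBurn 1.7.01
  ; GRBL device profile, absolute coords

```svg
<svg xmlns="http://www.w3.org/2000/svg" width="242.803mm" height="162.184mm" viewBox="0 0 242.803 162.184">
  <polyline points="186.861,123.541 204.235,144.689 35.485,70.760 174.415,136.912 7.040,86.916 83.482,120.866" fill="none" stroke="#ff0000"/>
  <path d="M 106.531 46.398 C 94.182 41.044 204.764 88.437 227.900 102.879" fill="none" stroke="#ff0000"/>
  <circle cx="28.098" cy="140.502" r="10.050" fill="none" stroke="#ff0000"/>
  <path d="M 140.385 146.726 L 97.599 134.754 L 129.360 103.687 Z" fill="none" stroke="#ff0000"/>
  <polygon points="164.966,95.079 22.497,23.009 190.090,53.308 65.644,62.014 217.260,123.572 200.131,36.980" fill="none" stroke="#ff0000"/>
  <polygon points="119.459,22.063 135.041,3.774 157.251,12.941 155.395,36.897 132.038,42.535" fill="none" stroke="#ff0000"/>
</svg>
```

; LightBurn 1.7.01
; GRBL device profile, absolute coords
G21
G90
G0 X186.861 Y38.643
M3 S278
G1 X204.235 Y17.495 F2703
G1 X35.485 Y91.424 F2703
G1 X174.415 Y25.272 F2703
G1 X7.040 Y75.268 F2703
G1 X83.482 Y41.318 F2703
G0 X106.531 Y115.786
M3 S278
G1 X127.367 Y106.732 F2703
G1 X183.407 Y81.557 F2703
G1 X227.900 Y59.305 F2703
G0 X38.148 Y21.682
M3 S278
G1 X33.123 Y30.386 F2703
G1 X23.073 Y30.386 F2703
G1 X18.048 Y21.682 F2703
G1 X23.073 Y12.978 F2703
G1 X33.123 Y12.978 F2703
G1 X38.148 Y21.682 F2703
G0 X140.385 Y15.458
M3 S278
G1 X97.599 Y27.430 F2703
G1 X129.360 Y58.497 F2703
G1 X140.385 Y15.458 F2703
G0 X164.966 Y67.105
M3 S278
G1 X22.497 Y139.175 F2703
G1 X190.090 Y108.876 F2703
G1 X65.644 Y100.170 F2703
G1 X217.260 Y38.612 F2703
G1 X200.131 Y125.204 F2703
G1 X164.966 Y67.105 F2703
G0 X119.459 Y140.121
M3 S278
G1 X135.041 Y158.410 F2703
G1 X157.251 Y149.243 F2703
G1 X155.395 Y125.287 F2703
G1 X132.038 Y119.649 F2703
G1 X119.459 Y140.121 F2703
M5

1 u = 1 mm; y_m = 162.184 − y.

[1] `<polyline>` open polyline, #ff0000→engrave S278 F2703: (186.861,38.643) → (204.235,17.495) → (35.485,91.424) → (174.415,25.272) → (7.040,75.268) → (83.482,41.318)

[2] `<path>` cubic bezier, #ff0000→engrave S278 F2703: (106.531,115.786) → (127.367,106.732) → (183.407,81.557) → (227.900,59.305)

[3] `<circle>` circle, #ff0000→engrave S278 F2703: (38.148,21.682) → (33.123,30.386) → (23.073,30.386) → (18.048,21.682) → (23.073,12.978) → (33.123,12.978) → (38.148,21.682) (closed)

[4] `<path>` regular polygon, #ff0000→engrave S278 F2703: (140.385,15.458) → (97.599,27.430) → (129.360,58.497) → (140.385,15.458) (closed)

[5] `<polygon>` closed polygon, #ff0000→engrave S278 F2703: (164.966,67.105) → (22.497,139.175) → (190.090,108.876) → (65.644,100.170) → (217.260,38.612) → (200.131,125.204) → (164.966,67.105) (closed)

[6] `<polygon>` regular polygon, #ff0000→engrave S278 F2703: (119.459,140.121) → (135.041,158.410) → (157.251,149.243) → (155.395,125.287) → (132.038,119.649) → (119.459,140.121) (closed)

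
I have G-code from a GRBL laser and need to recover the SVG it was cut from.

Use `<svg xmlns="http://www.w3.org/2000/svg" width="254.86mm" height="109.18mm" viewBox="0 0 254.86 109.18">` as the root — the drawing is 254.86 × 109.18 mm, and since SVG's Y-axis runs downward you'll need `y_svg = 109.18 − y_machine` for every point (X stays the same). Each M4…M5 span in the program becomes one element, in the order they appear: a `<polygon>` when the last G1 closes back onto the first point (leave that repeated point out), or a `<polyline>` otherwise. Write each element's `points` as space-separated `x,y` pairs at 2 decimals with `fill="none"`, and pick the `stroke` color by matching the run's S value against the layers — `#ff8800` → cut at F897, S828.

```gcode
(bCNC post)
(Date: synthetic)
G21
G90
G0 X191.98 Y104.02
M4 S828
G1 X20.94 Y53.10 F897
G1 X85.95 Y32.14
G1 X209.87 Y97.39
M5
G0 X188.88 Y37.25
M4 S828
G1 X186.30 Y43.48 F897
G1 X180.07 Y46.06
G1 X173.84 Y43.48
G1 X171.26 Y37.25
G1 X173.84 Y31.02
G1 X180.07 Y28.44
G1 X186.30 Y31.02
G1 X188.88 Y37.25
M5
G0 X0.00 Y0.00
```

<svg xmlns="http://www.w3.org/2000/svg" width="254.86mm" height="109.18mm" viewBox="0 0 254.86 109.18">
  <polyline points="191.98,5.16 20.94,56.08 85.95,77.04 209.87,11.79" fill="none" stroke="#ff8800"/>
  <polygon points="188.88,71.93 186.30,65.70 180.07,63.12 173.84,65.70 171.26,71.93 173.84,78.16 180.07,80.74 186.30,78.16" fill="none" stroke="#ff8800"/>
</svg>

Machine Y-up, SVG Y-down with viewBox height 109.18, so y_svg = 109.18 − y_machine; X carries over. Every run uses S828, so all elements get stroke `#ff8800` (cut).

Run 1: The run is open, so emit a `<polyline>` with points (Y-flipped): 191.98,5.16 20.94,56.08 85.95,77.04 209.87,11.79.

Run 2: The run returns to its start, so emit a `<polygon>` with points (Y-flipped): 188.88,71.93 186.30,65.70 180.07,63.12 173.84,65.70 171.26,71.93 173.84,78.16 180.07,80.74 186.30,78.16.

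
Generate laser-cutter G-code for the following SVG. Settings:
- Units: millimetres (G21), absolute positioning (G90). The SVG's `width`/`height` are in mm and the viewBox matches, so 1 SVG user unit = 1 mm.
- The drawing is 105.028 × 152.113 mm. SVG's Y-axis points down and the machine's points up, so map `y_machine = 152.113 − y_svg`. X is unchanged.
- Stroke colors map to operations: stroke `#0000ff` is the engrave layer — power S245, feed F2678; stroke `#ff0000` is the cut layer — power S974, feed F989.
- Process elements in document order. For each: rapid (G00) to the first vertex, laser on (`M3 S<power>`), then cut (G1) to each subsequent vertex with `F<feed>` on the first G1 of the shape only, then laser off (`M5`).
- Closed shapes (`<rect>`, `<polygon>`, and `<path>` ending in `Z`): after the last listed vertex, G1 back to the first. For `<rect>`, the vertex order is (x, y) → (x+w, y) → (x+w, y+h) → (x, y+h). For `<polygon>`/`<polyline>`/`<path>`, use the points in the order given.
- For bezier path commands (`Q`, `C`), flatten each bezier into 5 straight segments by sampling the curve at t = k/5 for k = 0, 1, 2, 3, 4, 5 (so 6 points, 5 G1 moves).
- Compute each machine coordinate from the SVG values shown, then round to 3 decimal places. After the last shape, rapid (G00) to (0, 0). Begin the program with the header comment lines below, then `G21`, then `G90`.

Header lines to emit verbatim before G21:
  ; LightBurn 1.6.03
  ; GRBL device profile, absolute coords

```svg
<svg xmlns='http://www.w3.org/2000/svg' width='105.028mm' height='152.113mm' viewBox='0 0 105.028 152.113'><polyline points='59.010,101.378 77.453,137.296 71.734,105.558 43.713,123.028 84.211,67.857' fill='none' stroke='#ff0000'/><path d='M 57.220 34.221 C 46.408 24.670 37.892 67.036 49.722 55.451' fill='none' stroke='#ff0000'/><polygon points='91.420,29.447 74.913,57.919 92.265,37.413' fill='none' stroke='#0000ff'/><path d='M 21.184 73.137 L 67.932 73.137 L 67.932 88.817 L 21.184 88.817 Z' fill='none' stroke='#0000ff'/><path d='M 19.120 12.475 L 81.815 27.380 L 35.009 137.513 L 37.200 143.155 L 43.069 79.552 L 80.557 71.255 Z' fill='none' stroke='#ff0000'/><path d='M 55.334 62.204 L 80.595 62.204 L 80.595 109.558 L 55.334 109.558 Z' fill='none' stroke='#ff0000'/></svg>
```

viewBox `0 0 105.028 152.113` with mm width/height → 1 unit = 1 mm. Flip: y_m = 152.113 − y_svg.

**Shape 1** — `<polyline>` open polyline, stroke `#ff0000` → cut (S974, F989). Machine vertices: (59.010,50.735) → (77.453,14.817) → (71.734,46.555) → (43.713,29.085) → (84.211,84.256). Open path.

**Shape 2** — `<path>` cubic bezier, stroke `#ff0000` → cut (S974, F989). Control points (SVG): P0=(57.220,34.221), P1=(46.408,24.670), P2=(37.892,67.036), P3=(49.722,55.451); sampled at t=k/5. Machine vertices: (57.220,117.892) → (51.153,118.240) → (46.503,111.209) → (44.137,101.881) → (44.921,95.338) → (49.722,96.662). Open path.

**Shape 3** — `<polygon>` closed polygon, stroke `#0000ff` → engrave (S245, F2678). Machine vertices: (91.420,122.666) → (74.913,94.194) → (92.265,114.700) → (91.420,122.666). Closed: final G1 returns to the first vertex.

**Shape 4** — `<path>` rectangle, stroke `#0000ff` → engrave (S245, F2678). Machine vertices: (21.184,78.976) → (67.932,78.976) → (67.932,63.296) → (21.184,63.296) → (21.184,78.976). Closed: final G1 returns to the first vertex.

**Shape 5** — `<path>` closed polygon, stroke `#ff0000` → cut (S974, F989). Machine vertices: (19.120,139.638) → (81.815,124.733) → (35.009,14.600) → (37.200,8.958) → (43.069,72.561) → (80.557,80.858) → (19.120,139.638). Closed: final G1 returns to the first vertex.

**Shape 6** — `<path>` rectangle, stroke `#ff0000` → cut (S974, F989). Machine vertices: (55.334,89.909) → (80.595,89.909) → (80.595,42.555) → (55.334,42.555) → (55.334,89.909). Closed: final G1 returns to the first vertex.

; LightBurn 1.6.03
; GRBL device profile, absolute coords
G21
G90
G00 X59.010 Y50.735
M3 S974
G1 X77.453 Y14.817 F989
G1 X71.734 Y46.555
G1 X43.713 Y29.085
G1 X84.211 Y84.256
M5
G00 X57.220 Y117.892
M3 S974
G1 X51.153 Y118.240 F989
G1 X46.503 Y111.209
G1 X44.137 Y101.881
G1 X44.921 Y95.338
G1 X49.722 Y96.662
M5
G00 X91.420 Y122.666
M3 S245
G1 X74.913 Y94.194 F2678
G1 X92.265 Y114.700
G1 X91.420 Y122.666
M5
G00 X21.184 Y78.976
M3 S245
G1 X67.932 Y78.976 F2678
G1 X67.932 Y63.296
G1 X21.184 Y63.296
G1 X21.184 Y78.976
M5
G00 X19.120 Y139.638
M3 S974
G1 X81.815 Y124.733 F989
G1 X35.009 Y14.600
G1 X37.200 Y8.958
G1 X43.069 Y72.561
G1 X80.557 Y80.858
G1 X19.120 Y139.638
M5
G00 X55.334 Y89.909
M3 S974
G1 X80.595 Y89.909 F989
G1 X80.595 Y42.555
G1 X55.334 Y42.555
G1 X55.334 Y89.909
M5
G00 X0.000 Y0.000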